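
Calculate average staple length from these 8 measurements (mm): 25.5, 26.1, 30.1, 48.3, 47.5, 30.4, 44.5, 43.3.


Formula: Mean = sum of lengths / count
Sum = 25.5 + 26.1 + 30.1 + 48.3 + 47.5 + 30.4 + 44.5 + 43.3
Sum = 295.7 mm
Mean = 295.7 / 8 = 36.96 mm

36.96 mm


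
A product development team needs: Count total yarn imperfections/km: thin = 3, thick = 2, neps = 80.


Formula: Total = thin places + thick places + neps
Total = 3 + 2 + 80
Total = 85 imperfections/km

85 imperfections/km


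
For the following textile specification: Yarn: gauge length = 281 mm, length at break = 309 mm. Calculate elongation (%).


Formula: Elongation (%) = ((L_break - L0) / L0) * 100
Step 1: Extension = 309 - 281 = 28 mm
Step 2: Elongation = (28 / 281) * 100
Step 3: Elongation = 0.099644 * 100 = 9.9644% ≈ 10.0%

10.0%


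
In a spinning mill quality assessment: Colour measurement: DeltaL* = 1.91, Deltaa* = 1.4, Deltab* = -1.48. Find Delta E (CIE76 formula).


Formula: Delta E = sqrt(dL*^2 + da*^2 + db*^2)
Step 1: dL*^2 = 1.91^2 = 3.6481
Step 2: da*^2 = 1.4^2 = 1.96
Step 3: db*^2 = (-1.48)^2 = 2.1904
Step 4: Sum = 3.6481 + 1.96 + 2.1904 = 7.7985
Step 5: Delta E = sqrt(7.7985) = 2.79

2.79 Delta E


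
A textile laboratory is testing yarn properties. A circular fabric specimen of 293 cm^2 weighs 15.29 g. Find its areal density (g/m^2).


Formula: GSM = mass_g / area_m2
Step 1: Convert area: 293 cm^2 = 293 / 10000 = 0.0293 m^2
Step 2: GSM = 15.29 g / 0.0293 m^2 = 521.8 g/m^2

521.8 g/m^2


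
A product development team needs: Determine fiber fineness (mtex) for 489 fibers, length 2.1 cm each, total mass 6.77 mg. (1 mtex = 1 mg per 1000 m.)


Formula: fineness (mtex) = mass (mg) / total length (km) = (mass_mg / total_length_m) * 1000
Step 1: Convert fiber length: 2.1 cm = 0.021 m
Step 2: Total fiber length = 489 * 0.021 = 10.269 m
Step 3: Linear density = 6.77 mg / 10.269 m = 0.6593 mg/m
Step 4: fineness = 0.6593 * 1000 = 659.3 mtex

659.3 mtex


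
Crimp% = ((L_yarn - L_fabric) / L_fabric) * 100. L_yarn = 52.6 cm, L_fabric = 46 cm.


Formula: Crimp% = ((L_yarn - L_fabric) / L_fabric) * 100
Step 1: Extension = 52.6 - 46 = 6.6 cm
Step 2: Crimp% = (6.6 / 46) * 100
Step 3: Crimp% = 0.143478 * 100 = 14.3478% ≈ 14.3%

14.3%


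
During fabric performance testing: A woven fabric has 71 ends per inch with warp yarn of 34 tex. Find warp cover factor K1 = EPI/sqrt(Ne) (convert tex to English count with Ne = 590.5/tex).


Formula: K1 = EPI / sqrt(Ne), with Ne = 590.5 / tex_warp
Step 1: Ne = 590.5 / 34 = 17.368
Step 2: sqrt(Ne) = sqrt(17.368) = 4.1675
Step 3: K1 = 71 / 4.1675 = 17.0

17.0


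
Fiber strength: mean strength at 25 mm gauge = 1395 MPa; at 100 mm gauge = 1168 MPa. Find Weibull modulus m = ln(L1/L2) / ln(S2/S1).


Formula: m = ln(L1/L2) / ln(S2/S1)
Step 1: ln(L1/L2) = ln(25/100) = -1.38629
Step 2: S2/S1 = 1168/1395 = 0.83728
Step 3: ln(S2/S1) = ln(0.83728) = -0.17760
Step 4: m = -1.38629 / -0.17760 = 7.81

7.81 (Weibull m)


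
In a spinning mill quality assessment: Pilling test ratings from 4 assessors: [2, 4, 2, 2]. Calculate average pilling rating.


Formula: Mean = sum / count
Sum = 2 + 4 + 2 + 2 = 10
Mean = 10 / 4 = 2.5

2.5


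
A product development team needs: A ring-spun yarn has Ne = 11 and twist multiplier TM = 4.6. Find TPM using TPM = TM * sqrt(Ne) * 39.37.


Formula: TPM = TM * sqrt(Ne) * 39.37
Step 1: sqrt(Ne) = sqrt(11) = 3.3166
Step 2: TM * sqrt(Ne) = 4.6 * 3.3166 = 15.2564
Step 3: TPM = 15.2564 * 39.37 = 601 twists/m

601 twists/m


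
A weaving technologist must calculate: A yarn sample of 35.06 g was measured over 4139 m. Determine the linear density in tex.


Formula: Tex = (mass_g / length_m) * 1000
Substituting: Tex = (35.06 / 4139) * 1000
Intermediate: 35.06 / 4139 = 0.00847065 g/m
Tex = 0.00847065 * 1000 = 8.47 tex

8.47 tex


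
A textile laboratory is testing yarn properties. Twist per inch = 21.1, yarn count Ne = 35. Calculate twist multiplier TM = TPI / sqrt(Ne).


Formula: TM = TPI / sqrt(Ne)
Step 1: sqrt(Ne) = sqrt(35) = 5.9161
Step 2: TM = 21.1 / 5.9161 = 3.57

3.57 TM


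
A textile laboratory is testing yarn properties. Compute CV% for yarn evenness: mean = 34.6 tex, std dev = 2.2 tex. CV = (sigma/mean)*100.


Formula: CV% = (standard deviation / mean) * 100
Step 1: Ratio = 2.2 / 34.6 = 0.063584
Step 2: CV% = 0.063584 * 100 = 6.3584% ≈ 6.4%

6.4%


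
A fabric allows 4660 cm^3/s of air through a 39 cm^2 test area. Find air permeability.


Formula: Air Permeability = Airflow / Test Area
AP = 4660 cm^3/s / 39 cm^2
AP = 119.5 cm^3/s/cm^2

119.5 cm^3/s/cm^2


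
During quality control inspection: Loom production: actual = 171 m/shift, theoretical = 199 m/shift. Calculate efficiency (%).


Formula: Efficiency% = (Actual output / Theoretical output) * 100
Efficiency% = (171 / 199) * 100
Efficiency% = 0.859296 * 100 = 85.9296% ≈ 85.9%

85.9%


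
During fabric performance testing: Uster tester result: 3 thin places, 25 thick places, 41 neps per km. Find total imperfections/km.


Formula: Total = thin places + thick places + neps
Total = 3 + 25 + 41
Total = 69 imperfections/km

69 imperfections/km


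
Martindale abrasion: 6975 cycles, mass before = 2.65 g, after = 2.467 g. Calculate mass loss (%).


Formula: Mass loss% = ((m_before - m_after) / m_before) * 100
Step 1: Mass loss = 2.65 - 2.467 = 0.183 g
Step 2: Ratio = 0.183 / 2.65 = 0.0690566
Step 3: Mass loss% = 0.0690566 * 100 = 6.90566% ≈ 6.91%

6.91%


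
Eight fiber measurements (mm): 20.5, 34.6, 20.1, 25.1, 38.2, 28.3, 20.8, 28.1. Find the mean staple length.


Formula: Mean = sum of lengths / count
Sum = 20.5 + 34.6 + 20.1 + 25.1 + 38.2 + 28.3 + 20.8 + 28.1
Sum = 215.7 mm
Mean = 215.7 / 8 = 26.96 mm

26.96 mm


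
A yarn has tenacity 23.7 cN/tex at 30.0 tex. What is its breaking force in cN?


Formula: Breaking force = Tenacity * Linear density
F = 23.7 cN/tex * 30.0 tex
F = 711.00 cN

711.00 cN


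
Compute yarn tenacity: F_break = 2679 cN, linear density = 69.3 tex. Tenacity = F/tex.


Formula: Tenacity = Breaking force / Linear density
Tenacity = 2679 cN / 69.3 tex
Tenacity = 38.66 cN/tex

38.66 cN/tex


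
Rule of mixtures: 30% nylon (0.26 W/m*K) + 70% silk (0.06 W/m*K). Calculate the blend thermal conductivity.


Formula: Blend property = (fraction_A * property_A) + (fraction_B * property_B)
Step 1: Contribution A = 30/100 * 0.26 W/m*K = 0.078 W/m*K
Step 2: Contribution B = 70/100 * 0.06 W/m*K = 0.042 W/m*K
Step 3: Blend thermal conductivity = 0.078 + 0.042 = 0.12 W/m*K

0.12 W/m*K


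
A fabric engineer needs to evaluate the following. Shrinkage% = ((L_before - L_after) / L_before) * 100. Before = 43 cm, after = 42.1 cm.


Formula: Shrinkage% = ((L_before - L_after) / L_before) * 100
Step 1: Shrinkage = 43 - 42.1 = 0.9 cm
Step 2: Shrinkage% = (0.9 / 43) * 100
Step 3: Shrinkage% = 0.02093 * 100 = 2.093% ≈ 2.1%

2.1%


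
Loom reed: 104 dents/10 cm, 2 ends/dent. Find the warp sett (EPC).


Formula: EPC = (dents per 10 cm * ends per dent) / 10
Step 1: Total ends per 10 cm = 104 * 2 = 208
Step 2: EPC = 208 / 10 = 20.8 ends/cm

20.8 ends/cm


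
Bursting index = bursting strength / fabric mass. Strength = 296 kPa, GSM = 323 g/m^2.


Formula: Bursting Index = Bursting Strength / Fabric GSM
BI = 296 kPa / 323 g/m^2
BI = 0.916 kPa/(g/m^2)

0.916 kPa/(g/m^2)


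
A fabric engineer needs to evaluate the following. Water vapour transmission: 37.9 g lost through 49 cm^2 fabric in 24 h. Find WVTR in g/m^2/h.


Formula: WVTR = mass_loss / (area * time)
Step 1: Convert area: 49 cm^2 = 0.0049 m^2
Step 2: WVTR = 37.9 g / (0.0049 m^2 * 24 h)
Step 3: WVTR = 37.9 / 0.1176 = 322.3 g/m^2/h

322.3 g/m^2/h


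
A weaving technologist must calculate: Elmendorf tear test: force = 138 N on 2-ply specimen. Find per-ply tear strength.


Formula: Per-ply strength = Total force / Number of plies
Per-ply = 138 N / 2
Per-ply = 69 N

69 N


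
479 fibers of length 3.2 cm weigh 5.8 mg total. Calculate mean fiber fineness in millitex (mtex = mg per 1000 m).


Formula: fineness (mtex) = mass (mg) / total length (km) = (mass_mg / total_length_m) * 1000
Step 1: Convert fiber length: 3.2 cm = 0.032 m
Step 2: Total fiber length = 479 * 0.032 = 15.328 m
Step 3: Linear density = 5.8 mg / 15.328 m = 0.3784 mg/m
Step 4: fineness = 0.3784 * 1000 = 378.4 mtex

378.4 mtex


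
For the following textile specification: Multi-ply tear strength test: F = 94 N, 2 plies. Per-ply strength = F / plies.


Formula: Per-ply strength = Total force / Number of plies
Per-ply = 94 N / 2
Per-ply = 47 N

47 N


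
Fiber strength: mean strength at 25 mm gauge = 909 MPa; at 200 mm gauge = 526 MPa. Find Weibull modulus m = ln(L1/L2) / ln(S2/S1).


Formula: m = ln(L1/L2) / ln(S2/S1)
Step 1: ln(L1/L2) = ln(25/200) = -2.07944
Step 2: S2/S1 = 526/909 = 0.57866
Step 3: ln(S2/S1) = ln(0.57866) = -0.54704
Step 4: m = -2.07944 / -0.54704 = 3.80

3.80 (Weibull m)


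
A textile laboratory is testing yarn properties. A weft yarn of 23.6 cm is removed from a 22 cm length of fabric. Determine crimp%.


Formula: Crimp% = ((L_yarn - L_fabric) / L_fabric) * 100
Step 1: Extension = 23.6 - 22 = 1.6 cm
Step 2: Crimp% = (1.6 / 22) * 100
Step 3: Crimp% = 0.072727 * 100 = 7.2727% ≈ 7.3%

7.3%


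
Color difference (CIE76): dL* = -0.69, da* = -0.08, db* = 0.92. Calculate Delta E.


Formula: Delta E = sqrt(dL*^2 + da*^2 + db*^2)
Step 1: dL*^2 = (-0.69)^2 = 0.4761
Step 2: da*^2 = (-0.08)^2 = 0.0064
Step 3: db*^2 = 0.92^2 = 0.8464
Step 4: Sum = 0.4761 + 0.0064 + 0.8464 = 1.3289
Step 5: Delta E = sqrt(1.3289) = 1.15

1.15 Delta E


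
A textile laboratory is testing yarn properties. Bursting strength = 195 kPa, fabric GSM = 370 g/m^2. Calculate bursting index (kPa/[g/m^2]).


Formula: Bursting Index = Bursting Strength / Fabric GSM
BI = 195 kPa / 370 g/m^2
BI = 0.527 kPa/(g/m^2)

0.527 kPa/(g/m^2)


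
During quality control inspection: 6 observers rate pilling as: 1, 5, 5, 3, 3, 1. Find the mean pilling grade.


Formula: Mean = sum / count
Sum = 1 + 5 + 5 + 3 + 3 + 1 = 18
Mean = 18 / 6 = 3.0

3.0


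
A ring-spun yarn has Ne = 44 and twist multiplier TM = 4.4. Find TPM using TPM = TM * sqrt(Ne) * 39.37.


Formula: TPM = TM * sqrt(Ne) * 39.37
Step 1: sqrt(Ne) = sqrt(44) = 6.6332
Step 2: TM * sqrt(Ne) = 4.4 * 6.6332 = 29.1861
Step 3: TPM = 29.1861 * 39.37 = 1149 twists/m

1149 twists/m


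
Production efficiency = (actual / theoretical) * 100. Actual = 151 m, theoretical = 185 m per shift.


Formula: Efficiency% = (Actual output / Theoretical output) * 100
Efficiency% = (151 / 185) * 100
Efficiency% = 0.816216 * 100 = 81.6216% ≈ 81.6%

81.6%


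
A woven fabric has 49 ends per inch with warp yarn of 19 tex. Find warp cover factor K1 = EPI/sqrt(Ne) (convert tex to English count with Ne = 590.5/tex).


Formula: K1 = EPI / sqrt(Ne), with Ne = 590.5 / tex_warp
Step 1: Ne = 590.5 / 19 = 31.079
Step 2: sqrt(Ne) = sqrt(31.079) = 5.5749
Step 3: K1 = 49 / 5.5749 = 8.8

8.8


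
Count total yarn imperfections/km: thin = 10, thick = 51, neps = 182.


Formula: Total = thin places + thick places + neps
Total = 10 + 51 + 182
Total = 243 imperfections/km

243 imperfections/km


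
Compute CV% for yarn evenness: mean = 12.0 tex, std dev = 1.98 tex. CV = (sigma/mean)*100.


Formula: CV% = (standard deviation / mean) * 100
Step 1: Ratio = 1.98 / 12.0 = 0.165
Step 2: CV% = 0.165 * 100 = 16.5%

16.5%


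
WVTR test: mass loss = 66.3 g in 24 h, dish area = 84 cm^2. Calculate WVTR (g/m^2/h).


Formula: WVTR = mass_loss / (area * time)
Step 1: Convert area: 84 cm^2 = 0.0084 m^2
Step 2: WVTR = 66.3 g / (0.0084 m^2 * 24 h)
Step 3: WVTR = 66.3 / 0.2016 = 328.9 g/m^2/h

328.9 g/m^2/h


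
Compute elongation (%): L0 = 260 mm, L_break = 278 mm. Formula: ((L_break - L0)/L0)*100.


Formula: Elongation (%) = ((L_break - L0) / L0) * 100
Step 1: Extension = 278 - 260 = 18 mm
Step 2: Elongation = (18 / 260) * 100
Step 3: Elongation = 0.069231 * 100 = 6.9231% ≈ 6.9%

6.9%


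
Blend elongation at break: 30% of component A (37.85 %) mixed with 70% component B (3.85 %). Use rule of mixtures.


Formula: Blend property = (fraction_A * property_A) + (fraction_B * property_B)
Step 1: Contribution A = 30/100 * 37.85 % = 11.355 %
Step 2: Contribution B = 70/100 * 3.85 % = 2.695 %
Step 3: Blend elongation at break = 11.355 + 2.695 = 14.05 %

14.05 %


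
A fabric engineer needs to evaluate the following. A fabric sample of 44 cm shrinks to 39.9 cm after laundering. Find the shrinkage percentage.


Formula: Shrinkage% = ((L_before - L_after) / L_before) * 100
Step 1: Shrinkage = 44 - 39.9 = 4.1 cm
Step 2: Shrinkage% = (4.1 / 44) * 100
Step 3: Shrinkage% = 0.093182 * 100 = 9.3182% ≈ 9.3%

9.3%


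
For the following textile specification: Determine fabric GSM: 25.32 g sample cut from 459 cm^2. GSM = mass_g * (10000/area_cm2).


Formula: GSM = mass_g / area_m2
Step 1: Convert area: 459 cm^2 = 459 / 10000 = 0.0459 m^2
Step 2: GSM = 25.32 g / 0.0459 m^2 = 551.6 g/m^2

551.6 g/m^2


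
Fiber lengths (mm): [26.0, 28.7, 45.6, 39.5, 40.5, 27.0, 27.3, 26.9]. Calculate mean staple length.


Formula: Mean = sum of lengths / count
Sum = 26.0 + 28.7 + 45.6 + 39.5 + 40.5 + 27.0 + 27.3 + 26.9
Sum = 261.5 mm
Mean = 261.5 / 8 = 32.69 mm

32.69 mm


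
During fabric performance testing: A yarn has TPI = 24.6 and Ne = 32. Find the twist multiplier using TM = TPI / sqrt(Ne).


Formula: TM = TPI / sqrt(Ne)
Step 1: sqrt(Ne) = sqrt(32) = 5.6569
Step 2: TM = 24.6 / 5.6569 = 4.35

4.35 TM


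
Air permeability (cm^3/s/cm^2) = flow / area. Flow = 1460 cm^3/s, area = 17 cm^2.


Formula: Air Permeability = Airflow / Test Area
AP = 1460 cm^3/s / 17 cm^2
AP = 85.9 cm^3/s/cm^2

85.9 cm^3/s/cm^2


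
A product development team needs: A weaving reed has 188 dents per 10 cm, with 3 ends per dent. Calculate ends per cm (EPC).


Formula: EPC = (dents per 10 cm * ends per dent) / 10
Step 1: Total ends per 10 cm = 188 * 3 = 564
Step 2: EPC = 564 / 10 = 56.4 ends/cm

56.4 ends/cm


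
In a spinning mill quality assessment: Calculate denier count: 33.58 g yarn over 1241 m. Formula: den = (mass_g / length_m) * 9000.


Formula: den = (mass_g / length_m) * 9000
Substituting: den = (33.58 / 1241) * 9000
Intermediate: 33.58 / 1241 = 0.02705882 g/m
den = 0.02705882 * 9000 = 243.5 denier

243.5 denier


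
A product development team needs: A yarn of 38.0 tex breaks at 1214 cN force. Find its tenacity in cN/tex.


Formula: Tenacity = Breaking force / Linear density
Tenacity = 1214 cN / 38.0 tex
Tenacity = 31.95 cN/tex

31.95 cN/tex


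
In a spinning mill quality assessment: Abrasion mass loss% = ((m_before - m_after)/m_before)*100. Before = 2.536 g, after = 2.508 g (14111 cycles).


Formula: Mass loss% = ((m_before - m_after) / m_before) * 100
Step 1: Mass loss = 2.536 - 2.508 = 0.028 g
Step 2: Ratio = 0.028 / 2.536 = 0.011041
Step 3: Mass loss% = 0.011041 * 100 = 1.1041% ≈ 1.10%

1.10%


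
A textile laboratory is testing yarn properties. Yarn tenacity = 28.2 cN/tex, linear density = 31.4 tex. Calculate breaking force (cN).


Formula: Breaking force = Tenacity * Linear density
F = 28.2 cN/tex * 31.4 tex
F = 885.48 cN

885.48 cN


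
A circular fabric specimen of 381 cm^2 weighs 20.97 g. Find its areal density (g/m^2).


Formula: GSM = mass_g / area_m2
Step 1: Convert area: 381 cm^2 = 381 / 10000 = 0.0381 m^2
Step 2: GSM = 20.97 g / 0.0381 m^2 = 550.4 g/m^2

550.4 g/m^2


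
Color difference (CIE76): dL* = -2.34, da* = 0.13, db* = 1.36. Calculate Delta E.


Formula: Delta E = sqrt(dL*^2 + da*^2 + db*^2)
Step 1: dL*^2 = (-2.34)^2 = 5.4756
Step 2: da*^2 = 0.13^2 = 0.0169
Step 3: db*^2 = 1.36^2 = 1.8496
Step 4: Sum = 5.4756 + 0.0169 + 1.8496 = 7.3421
Step 5: Delta E = sqrt(7.3421) = 2.71

2.71 Delta E


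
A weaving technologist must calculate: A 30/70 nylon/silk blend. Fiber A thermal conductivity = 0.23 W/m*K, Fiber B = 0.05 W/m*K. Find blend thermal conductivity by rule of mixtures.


Formula: Blend property = (fraction_A * property_A) + (fraction_B * property_B)
Step 1: Contribution A = 30/100 * 0.23 W/m*K = 0.069 W/m*K
Step 2: Contribution B = 70/100 * 0.05 W/m*K = 0.035 W/m*K
Step 3: Blend thermal conductivity = 0.069 + 0.035 = 0.104 W/m*K

0.104 W/m*K


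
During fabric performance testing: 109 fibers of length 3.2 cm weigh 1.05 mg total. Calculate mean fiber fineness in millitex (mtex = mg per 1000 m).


Formula: fineness (mtex) = mass (mg) / total length (km) = (mass_mg / total_length_m) * 1000
Step 1: Convert fiber length: 3.2 cm = 0.032 m
Step 2: Total fiber length = 109 * 0.032 = 3.488 m
Step 3: Linear density = 1.05 mg / 3.488 m = 0.3010 mg/m
Step 4: fineness = 0.3010 * 1000 = 301.0 mtex

301.0 mtex


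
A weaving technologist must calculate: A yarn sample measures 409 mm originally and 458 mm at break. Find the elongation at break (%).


Formula: Elongation (%) = ((L_break - L0) / L0) * 100
Step 1: Extension = 458 - 409 = 49 mm
Step 2: Elongation = (49 / 409) * 100
Step 3: Elongation = 0.119804 * 100 = 11.9804% ≈ 12.0%

12.0%


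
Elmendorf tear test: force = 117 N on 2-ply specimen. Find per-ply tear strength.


Formula: Per-ply strength = Total force / Number of plies
Per-ply = 117 N / 2
Per-ply = 58.5 N

58.5 N


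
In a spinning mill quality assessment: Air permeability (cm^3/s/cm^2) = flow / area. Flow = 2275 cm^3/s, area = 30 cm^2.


Formula: Air Permeability = Airflow / Test Area
AP = 2275 cm^3/s / 30 cm^2
AP = 75.8 cm^3/s/cm^2

75.8 cm^3/s/cm^2


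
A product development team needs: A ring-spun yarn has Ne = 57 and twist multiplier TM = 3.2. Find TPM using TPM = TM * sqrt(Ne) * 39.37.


Formula: TPM = TM * sqrt(Ne) * 39.37
Step 1: sqrt(Ne) = sqrt(57) = 7.5498
Step 2: TM * sqrt(Ne) = 3.2 * 7.5498 = 24.1594
Step 3: TPM = 24.1594 * 39.37 = 951 twists/m

951 twists/m


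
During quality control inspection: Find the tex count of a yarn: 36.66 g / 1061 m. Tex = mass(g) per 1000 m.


Formula: Tex = (mass_g / length_m) * 1000
Substituting: Tex = (36.66 / 1061) * 1000
Intermediate: 36.66 / 1061 = 0.03455231 g/m
Tex = 0.03455231 * 1000 = 34.55 tex

34.55 tex


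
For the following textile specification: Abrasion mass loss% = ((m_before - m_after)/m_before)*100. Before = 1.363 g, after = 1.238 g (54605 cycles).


Formula: Mass loss% = ((m_before - m_after) / m_before) * 100
Step 1: Mass loss = 1.363 - 1.238 = 0.125 g
Step 2: Ratio = 0.125 / 1.363 = 0.0917095
Step 3: Mass loss% = 0.0917095 * 100 = 9.17095% ≈ 9.17%

9.17%


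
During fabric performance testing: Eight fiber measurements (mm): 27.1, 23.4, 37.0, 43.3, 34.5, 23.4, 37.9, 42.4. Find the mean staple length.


Formula: Mean = sum of lengths / count
Sum = 27.1 + 23.4 + 37.0 + 43.3 + 34.5 + 23.4 + 37.9 + 42.4
Sum = 269.0 mm
Mean = 269.0 / 8 = 33.63 mm

33.63 mm


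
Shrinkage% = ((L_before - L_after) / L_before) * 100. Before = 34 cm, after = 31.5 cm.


Formula: Shrinkage% = ((L_before - L_after) / L_before) * 100
Step 1: Shrinkage = 34 - 31.5 = 2.5 cm
Step 2: Shrinkage% = (2.5 / 34) * 100
Step 3: Shrinkage% = 0.073529 * 100 = 7.3529% ≈ 7.4%

7.4%


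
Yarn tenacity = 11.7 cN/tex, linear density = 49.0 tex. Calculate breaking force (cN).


Formula: Breaking force = Tenacity * Linear density
F = 11.7 cN/tex * 49.0 tex
F = 573.30 cN

573.30 cN


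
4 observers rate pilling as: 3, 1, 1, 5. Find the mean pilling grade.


Formula: Mean = sum / count
Sum = 3 + 1 + 1 + 5 = 10
Mean = 10 / 4 = 2.5

2.5


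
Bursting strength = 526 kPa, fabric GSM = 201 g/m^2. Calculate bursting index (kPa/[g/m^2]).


Formula: Bursting Index = Bursting Strength / Fabric GSM
BI = 526 kPa / 201 g/m^2
BI = 2.617 kPa/(g/m^2)

2.617 kPa/(g/m^2)


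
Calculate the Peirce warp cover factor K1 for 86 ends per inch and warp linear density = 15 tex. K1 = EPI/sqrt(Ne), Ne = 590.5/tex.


Formula: K1 = EPI / sqrt(Ne), with Ne = 590.5 / tex_warp
Step 1: Ne = 590.5 / 15 = 39.367
Step 2: sqrt(Ne) = sqrt(39.367) = 6.2743
Step 3: K1 = 86 / 6.2743 = 13.7

13.7


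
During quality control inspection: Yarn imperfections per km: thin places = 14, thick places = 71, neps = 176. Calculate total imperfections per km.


Formula: Total = thin places + thick places + neps
Total = 14 + 71 + 176
Total = 261 imperfections/km

261 imperfections/km


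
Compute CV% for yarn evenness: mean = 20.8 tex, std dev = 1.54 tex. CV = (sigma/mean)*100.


Formula: CV% = (standard deviation / mean) * 100
Step 1: Ratio = 1.54 / 20.8 = 0.074038
Step 2: CV% = 0.074038 * 100 = 7.4038% ≈ 7.4%

7.4%


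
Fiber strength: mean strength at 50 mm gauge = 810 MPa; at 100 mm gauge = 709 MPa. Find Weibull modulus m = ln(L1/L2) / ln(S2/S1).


Formula: m = ln(L1/L2) / ln(S2/S1)
Step 1: ln(L1/L2) = ln(50/100) = -0.69315
Step 2: S2/S1 = 709/810 = 0.87531
Step 3: ln(S2/S1) = ln(0.87531) = -0.13318
Step 4: m = -0.69315 / -0.13318 = 5.20

5.20 (Weibull m)


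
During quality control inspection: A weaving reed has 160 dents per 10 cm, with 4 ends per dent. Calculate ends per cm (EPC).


Formula: EPC = (dents per 10 cm * ends per dent) / 10
Step 1: Total ends per 10 cm = 160 * 4 = 640
Step 2: EPC = 640 / 10 = 64.0 ends/cm

64.0 ends/cm


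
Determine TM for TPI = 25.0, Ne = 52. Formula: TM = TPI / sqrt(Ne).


Formula: TM = TPI / sqrt(Ne)
Step 1: sqrt(Ne) = sqrt(52) = 7.2111
Step 2: TM = 25.0 / 7.2111 = 3.47

3.47 TM


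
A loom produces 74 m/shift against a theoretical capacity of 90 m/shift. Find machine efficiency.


Formula: Efficiency% = (Actual output / Theoretical output) * 100
Efficiency% = (74 / 90) * 100
Efficiency% = 0.822222 * 100 = 82.2222% ≈ 82.2%

82.2%


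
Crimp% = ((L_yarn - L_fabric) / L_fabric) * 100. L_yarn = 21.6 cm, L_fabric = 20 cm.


Formula: Crimp% = ((L_yarn - L_fabric) / L_fabric) * 100
Step 1: Extension = 21.6 - 20 = 1.6 cm
Step 2: Crimp% = (1.6 / 20) * 100
Step 3: Crimp% = 0.08 * 100 = 8.0%

8.0%


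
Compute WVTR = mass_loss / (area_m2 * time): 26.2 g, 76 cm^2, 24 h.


Formula: WVTR = mass_loss / (area * time)
Step 1: Convert area: 76 cm^2 = 0.0076 m^2
Step 2: WVTR = 26.2 g / (0.0076 m^2 * 24 h)
Step 3: WVTR = 26.2 / 0.1824 = 143.6 g/m^2/h

143.6 g/m^2/h


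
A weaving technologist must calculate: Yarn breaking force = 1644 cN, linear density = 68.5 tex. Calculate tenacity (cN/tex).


Formula: Tenacity = Breaking force / Linear density
Tenacity = 1644 cN / 68.5 tex
Tenacity = 24.00 cN/tex

24.00 cN/tex


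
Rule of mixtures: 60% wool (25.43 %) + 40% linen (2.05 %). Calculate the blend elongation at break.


Formula: Blend property = (fraction_A * property_A) + (fraction_B * property_B)
Step 1: Contribution A = 60/100 * 25.43 % = 15.258 %
Step 2: Contribution B = 40/100 * 2.05 % = 0.82 %
Step 3: Blend elongation at break = 15.258 + 0.82 = 16.078 %

16.078 %


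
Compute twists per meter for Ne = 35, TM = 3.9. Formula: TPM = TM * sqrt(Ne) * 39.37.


Formula: TPM = TM * sqrt(Ne) * 39.37
Step 1: sqrt(Ne) = sqrt(35) = 5.9161
Step 2: TM * sqrt(Ne) = 3.9 * 5.9161 = 23.0728
Step 3: TPM = 23.0728 * 39.37 = 908 twists/m

908 twists/m


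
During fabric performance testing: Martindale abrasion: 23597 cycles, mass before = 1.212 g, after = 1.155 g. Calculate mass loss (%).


Formula: Mass loss% = ((m_before - m_after) / m_before) * 100
Step 1: Mass loss = 1.212 - 1.155 = 0.057 g
Step 2: Ratio = 0.057 / 1.212 = 0.0470297
Step 3: Mass loss% = 0.0470297 * 100 = 4.70297% ≈ 4.70%

4.70%


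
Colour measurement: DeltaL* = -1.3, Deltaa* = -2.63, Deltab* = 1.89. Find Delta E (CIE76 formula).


Formula: Delta E = sqrt(dL*^2 + da*^2 + db*^2)
Step 1: dL*^2 = (-1.3)^2 = 1.69
Step 2: da*^2 = (-2.63)^2 = 6.9169
Step 3: db*^2 = 1.89^2 = 3.5721
Step 4: Sum = 1.69 + 6.9169 + 3.5721 = 12.179
Step 5: Delta E = sqrt(12.179) = 3.49

3.49 Delta E


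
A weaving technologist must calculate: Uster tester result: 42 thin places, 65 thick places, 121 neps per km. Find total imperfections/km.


Formula: Total = thin places + thick places + neps
Total = 42 + 65 + 121
Total = 228 imperfections/km

228 imperfections/km


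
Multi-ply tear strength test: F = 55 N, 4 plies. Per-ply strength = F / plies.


Formula: Per-ply strength = Total force / Number of plies
Per-ply = 55 N / 4
Per-ply = 13.75 N

13.75 N


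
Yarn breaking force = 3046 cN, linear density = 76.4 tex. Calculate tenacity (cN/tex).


Formula: Tenacity = Breaking force / Linear density
Tenacity = 3046 cN / 76.4 tex
Tenacity = 39.87 cN/tex

39.87 cN/tex


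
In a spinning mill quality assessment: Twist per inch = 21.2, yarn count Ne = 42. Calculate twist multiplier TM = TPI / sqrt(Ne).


Formula: TM = TPI / sqrt(Ne)
Step 1: sqrt(Ne) = sqrt(42) = 6.4807
Step 2: TM = 21.2 / 6.4807 = 3.27

3.27 TM


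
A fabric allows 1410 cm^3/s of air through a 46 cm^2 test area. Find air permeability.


Formula: Air Permeability = Airflow / Test Area
AP = 1410 cm^3/s / 46 cm^2
AP = 30.7 cm^3/s/cm^2

30.7 cm^3/s/cm^2


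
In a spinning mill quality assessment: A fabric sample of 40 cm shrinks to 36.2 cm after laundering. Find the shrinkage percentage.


Formula: Shrinkage% = ((L_before - L_after) / L_before) * 100
Step 1: Shrinkage = 40 - 36.2 = 3.8 cm
Step 2: Shrinkage% = (3.8 / 40) * 100
Step 3: Shrinkage% = 0.095 * 100 = 9.5%

9.5%


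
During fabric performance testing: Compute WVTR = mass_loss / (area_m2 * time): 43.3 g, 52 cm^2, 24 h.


Formula: WVTR = mass_loss / (area * time)
Step 1: Convert area: 52 cm^2 = 0.0052 m^2
Step 2: WVTR = 43.3 g / (0.0052 m^2 * 24 h)
Step 3: WVTR = 43.3 / 0.1248 = 347.0 g/m^2/h

347.0 g/m^2/h


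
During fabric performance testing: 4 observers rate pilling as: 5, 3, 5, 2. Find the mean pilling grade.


Formula: Mean = sum / count
Sum = 5 + 3 + 5 + 2 = 15
Mean = 15 / 4 = 3.8

3.8


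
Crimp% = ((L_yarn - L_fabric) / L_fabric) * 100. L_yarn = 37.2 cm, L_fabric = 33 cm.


Formula: Crimp% = ((L_yarn - L_fabric) / L_fabric) * 100
Step 1: Extension = 37.2 - 33 = 4.2 cm
Step 2: Crimp% = (4.2 / 33) * 100
Step 3: Crimp% = 0.127273 * 100 = 12.7273% ≈ 12.7%

12.7%


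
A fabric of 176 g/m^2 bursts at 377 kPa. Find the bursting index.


Formula: Bursting Index = Bursting Strength / Fabric GSM
BI = 377 kPa / 176 g/m^2
BI = 2.142 kPa/(g/m^2)

2.142 kPa/(g/m^2)


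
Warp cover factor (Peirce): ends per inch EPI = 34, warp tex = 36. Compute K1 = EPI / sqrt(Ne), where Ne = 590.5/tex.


Formula: K1 = EPI / sqrt(Ne), with Ne = 590.5 / tex_warp
Step 1: Ne = 590.5 / 36 = 16.403
Step 2: sqrt(Ne) = sqrt(16.403) = 4.0501
Step 3: K1 = 34 / 4.0501 = 8.4

8.4


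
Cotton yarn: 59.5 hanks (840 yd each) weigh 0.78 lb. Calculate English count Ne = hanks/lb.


Formula: Ne = hanks / mass_lb
Substituting: Ne = 59.5 / 0.78
Ne = 76.3

76.3 Ne


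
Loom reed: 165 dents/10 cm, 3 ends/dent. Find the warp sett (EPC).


Formula: EPC = (dents per 10 cm * ends per dent) / 10
Step 1: Total ends per 10 cm = 165 * 3 = 495
Step 2: EPC = 495 / 10 = 49.5 ends/cm

49.5 ends/cm


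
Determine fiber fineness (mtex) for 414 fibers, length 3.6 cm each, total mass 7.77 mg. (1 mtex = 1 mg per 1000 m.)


Formula: fineness (mtex) = mass (mg) / total length (km) = (mass_mg / total_length_m) * 1000
Step 1: Convert fiber length: 3.6 cm = 0.036 m
Step 2: Total fiber length = 414 * 0.036 = 14.904 m
Step 3: Linear density = 7.77 mg / 14.904 m = 0.5213 mg/m
Step 4: fineness = 0.5213 * 1000 = 521.3 mtex

521.3 mtex


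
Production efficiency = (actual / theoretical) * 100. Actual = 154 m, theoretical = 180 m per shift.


Formula: Efficiency% = (Actual output / Theoretical output) * 100
Efficiency% = (154 / 180) * 100
Efficiency% = 0.855556 * 100 = 85.5556% ≈ 85.6%

85.6%


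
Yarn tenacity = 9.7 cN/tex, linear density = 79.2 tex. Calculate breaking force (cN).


Formula: Breaking force = Tenacity * Linear density
F = 9.7 cN/tex * 79.2 tex
F = 768.24 cN

768.24 cN


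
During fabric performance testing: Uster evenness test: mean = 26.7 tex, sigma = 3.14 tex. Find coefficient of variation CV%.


Formula: CV% = (standard deviation / mean) * 100
Step 1: Ratio = 3.14 / 26.7 = 0.117603
Step 2: CV% = 0.117603 * 100 = 11.7603% ≈ 11.8%

11.8%


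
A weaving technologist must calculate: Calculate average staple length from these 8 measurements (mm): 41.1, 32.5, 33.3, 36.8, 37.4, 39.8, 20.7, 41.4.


Formula: Mean = sum of lengths / count
Sum = 41.1 + 32.5 + 33.3 + 36.8 + 37.4 + 39.8 + 20.7 + 41.4
Sum = 283.0 mm
Mean = 283.0 / 8 = 35.38 mm

35.38 mm


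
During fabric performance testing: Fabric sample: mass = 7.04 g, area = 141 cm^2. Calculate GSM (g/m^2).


Formula: GSM = mass_g / area_m2
Step 1: Convert area: 141 cm^2 = 141 / 10000 = 0.0141 m^2
Step 2: GSM = 7.04 g / 0.0141 m^2 = 499.3 g/m^2

499.3 g/m^2


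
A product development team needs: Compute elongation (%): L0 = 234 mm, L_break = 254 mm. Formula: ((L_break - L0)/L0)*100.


Formula: Elongation (%) = ((L_break - L0) / L0) * 100
Step 1: Extension = 254 - 234 = 20 mm
Step 2: Elongation = (20 / 234) * 100
Step 3: Elongation = 0.08547 * 100 = 8.547% ≈ 8.5%

8.5%


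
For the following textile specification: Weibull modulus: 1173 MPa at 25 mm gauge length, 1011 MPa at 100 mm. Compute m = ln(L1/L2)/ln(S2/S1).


Formula: m = ln(L1/L2) / ln(S2/S1)
Step 1: ln(L1/L2) = ln(25/100) = -1.38629
Step 2: S2/S1 = 1011/1173 = 0.86189
Step 3: ln(S2/S1) = ln(0.86189) = -0.14863
Step 4: m = -1.38629 / -0.14863 = 9.33

9.33 (Weibull m)


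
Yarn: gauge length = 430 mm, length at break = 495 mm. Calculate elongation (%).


Formula: Elongation (%) = ((L_break - L0) / L0) * 100
Step 1: Extension = 495 - 430 = 65 mm
Step 2: Elongation = (65 / 430) * 100
Step 3: Elongation = 0.151163 * 100 = 15.1163% ≈ 15.1%

15.1%


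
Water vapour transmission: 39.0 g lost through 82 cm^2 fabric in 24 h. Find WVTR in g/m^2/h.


Formula: WVTR = mass_loss / (area * time)
Step 1: Convert area: 82 cm^2 = 0.0082 m^2
Step 2: WVTR = 39.0 g / (0.0082 m^2 * 24 h)
Step 3: WVTR = 39.0 / 0.1968 = 198.2 g/m^2/h

198.2 g/m^2/h


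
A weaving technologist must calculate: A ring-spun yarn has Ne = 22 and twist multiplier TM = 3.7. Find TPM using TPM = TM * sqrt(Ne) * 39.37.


Formula: TPM = TM * sqrt(Ne) * 39.37
Step 1: sqrt(Ne) = sqrt(22) = 4.6904
Step 2: TM * sqrt(Ne) = 3.7 * 4.6904 = 17.3545
Step 3: TPM = 17.3545 * 39.37 = 683 twists/m

683 twists/m


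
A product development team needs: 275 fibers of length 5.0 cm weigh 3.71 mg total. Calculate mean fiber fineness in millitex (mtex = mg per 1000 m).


Formula: fineness (mtex) = mass (mg) / total length (km) = (mass_mg / total_length_m) * 1000
Step 1: Convert fiber length: 5.0 cm = 0.05 m
Step 2: Total fiber length = 275 * 0.05 = 13.75 m
Step 3: Linear density = 3.71 mg / 13.75 m = 0.2698 mg/m
Step 4: fineness = 0.2698 * 1000 = 269.8 mtex

269.8 mtex


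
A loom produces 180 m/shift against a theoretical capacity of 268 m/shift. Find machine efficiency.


Formula: Efficiency% = (Actual output / Theoretical output) * 100
Efficiency% = (180 / 268) * 100
Efficiency% = 0.671642 * 100 = 67.1642% ≈ 67.2%

67.2%


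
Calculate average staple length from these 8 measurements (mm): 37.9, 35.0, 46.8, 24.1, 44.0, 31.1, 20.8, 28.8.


Formula: Mean = sum of lengths / count
Sum = 37.9 + 35.0 + 46.8 + 24.1 + 44.0 + 31.1 + 20.8 + 28.8
Sum = 268.5 mm
Mean = 268.5 / 8 = 33.56 mm

33.56 mm


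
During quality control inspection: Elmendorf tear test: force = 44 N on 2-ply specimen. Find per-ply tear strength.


Formula: Per-ply strength = Total force / Number of plies
Per-ply = 44 N / 2
Per-ply = 22 N

22 N


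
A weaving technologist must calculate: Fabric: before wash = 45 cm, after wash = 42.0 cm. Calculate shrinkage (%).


Formula: Shrinkage% = ((L_before - L_after) / L_before) * 100
Step 1: Shrinkage = 45 - 42.0 = 3.0 cm
Step 2: Shrinkage% = (3.0 / 45) * 100
Step 3: Shrinkage% = 0.066667 * 100 = 6.6667% ≈ 6.7%

6.7%


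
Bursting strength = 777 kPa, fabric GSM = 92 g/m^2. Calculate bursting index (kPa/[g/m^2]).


Formula: Bursting Index = Bursting Strength / Fabric GSM
BI = 777 kPa / 92 g/m^2
BI = 8.446 kPa/(g/m^2)

8.446 kPa/(g/m^2)


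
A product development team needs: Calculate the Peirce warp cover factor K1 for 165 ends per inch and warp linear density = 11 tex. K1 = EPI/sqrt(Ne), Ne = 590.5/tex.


Formula: K1 = EPI / sqrt(Ne), with Ne = 590.5 / tex_warp
Step 1: Ne = 590.5 / 11 = 53.682
Step 2: sqrt(Ne) = sqrt(53.682) = 7.3268
Step 3: K1 = 165 / 7.3268 = 22.5

22.5


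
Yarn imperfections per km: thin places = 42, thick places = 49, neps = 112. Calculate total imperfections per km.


Formula: Total = thin places + thick places + neps
Total = 42 + 49 + 112
Total = 203 imperfections/km

203 imperfections/km


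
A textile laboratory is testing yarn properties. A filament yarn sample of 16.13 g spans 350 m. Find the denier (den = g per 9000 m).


Formula: den = (mass_g / length_m) * 9000
Substituting: den = (16.13 / 350) * 9000
Intermediate: 16.13 / 350 = 0.04608571 g/m
den = 0.04608571 * 9000 = 414.8 denier

414.8 denier


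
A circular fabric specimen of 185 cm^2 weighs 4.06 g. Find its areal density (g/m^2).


Formula: GSM = mass_g / area_m2
Step 1: Convert area: 185 cm^2 = 185 / 10000 = 0.0185 m^2
Step 2: GSM = 4.06 g / 0.0185 m^2 = 219.5 g/m^2

219.5 g/m^2


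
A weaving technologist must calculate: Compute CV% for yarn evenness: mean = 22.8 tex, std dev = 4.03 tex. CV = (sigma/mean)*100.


Formula: CV% = (standard deviation / mean) * 100
Step 1: Ratio = 4.03 / 22.8 = 0.176754
Step 2: CV% = 0.176754 * 100 = 17.6754% ≈ 17.7%

17.7%


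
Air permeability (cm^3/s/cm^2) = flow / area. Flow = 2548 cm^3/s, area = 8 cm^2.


Formula: Air Permeability = Airflow / Test Area
AP = 2548 cm^3/s / 8 cm^2
AP = 318.5 cm^3/s/cm^2

318.5 cm^3/s/cm^2


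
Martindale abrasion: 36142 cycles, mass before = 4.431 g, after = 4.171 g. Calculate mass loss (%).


Formula: Mass loss% = ((m_before - m_after) / m_before) * 100
Step 1: Mass loss = 4.431 - 4.171 = 0.26 g
Step 2: Ratio = 0.26 / 4.431 = 0.0586775
Step 3: Mass loss% = 0.0586775 * 100 = 5.86775% ≈ 5.87%

5.87%


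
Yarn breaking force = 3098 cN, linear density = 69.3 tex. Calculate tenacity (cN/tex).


Formula: Tenacity = Breaking force / Linear density
Tenacity = 3098 cN / 69.3 tex
Tenacity = 44.70 cN/tex

44.70 cN/tex


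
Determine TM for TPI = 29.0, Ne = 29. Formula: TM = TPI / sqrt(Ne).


Formula: TM = TPI / sqrt(Ne)
Step 1: sqrt(Ne) = sqrt(29) = 5.3852
Step 2: TM = 29.0 / 5.3852 = 5.39

5.39 TM


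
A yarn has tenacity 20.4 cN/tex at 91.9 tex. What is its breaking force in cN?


Formula: Breaking force = Tenacity * Linear density
F = 20.4 cN/tex * 91.9 tex
F = 1874.76 cN

1874.76 cN


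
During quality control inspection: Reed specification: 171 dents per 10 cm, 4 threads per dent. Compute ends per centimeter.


Formula: EPC = (dents per 10 cm * ends per dent) / 10
Step 1: Total ends per 10 cm = 171 * 4 = 684
Step 2: EPC = 684 / 10 = 68.4 ends/cm

68.4 ends/cm


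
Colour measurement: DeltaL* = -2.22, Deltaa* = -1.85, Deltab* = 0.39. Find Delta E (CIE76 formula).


Formula: Delta E = sqrt(dL*^2 + da*^2 + db*^2)
Step 1: dL*^2 = (-2.22)^2 = 4.9284
Step 2: da*^2 = (-1.85)^2 = 3.4225
Step 3: db*^2 = 0.39^2 = 0.1521
Step 4: Sum = 4.9284 + 3.4225 + 0.1521 = 8.503
Step 5: Delta E = sqrt(8.503) = 2.92

2.92 Delta E


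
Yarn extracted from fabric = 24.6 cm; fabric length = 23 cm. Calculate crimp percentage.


Formula: Crimp% = ((L_yarn - L_fabric) / L_fabric) * 100
Step 1: Extension = 24.6 - 23 = 1.6 cm
Step 2: Crimp% = (1.6 / 23) * 100
Step 3: Crimp% = 0.069565 * 100 = 6.9565% ≈ 7.0%

7.0%


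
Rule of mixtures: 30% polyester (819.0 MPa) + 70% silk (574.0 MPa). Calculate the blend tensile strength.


Formula: Blend property = (fraction_A * property_A) + (fraction_B * property_B)
Step 1: Contribution A = 30/100 * 819.0 MPa = 245.7 MPa
Step 2: Contribution B = 70/100 * 574.0 MPa = 401.8 MPa
Step 3: Blend tensile strength = 245.7 + 401.8 = 647.5 MPa

647.5 MPa


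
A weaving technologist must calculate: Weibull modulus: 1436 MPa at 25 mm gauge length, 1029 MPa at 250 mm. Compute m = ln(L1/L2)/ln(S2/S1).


Formula: m = ln(L1/L2) / ln(S2/S1)
Step 1: ln(L1/L2) = ln(25/250) = -2.30259
Step 2: S2/S1 = 1029/1436 = 0.71657
Step 3: ln(S2/S1) = ln(0.71657) = -0.33328
Step 4: m = -2.30259 / -0.33328 = 6.91

6.91 (Weibull m)


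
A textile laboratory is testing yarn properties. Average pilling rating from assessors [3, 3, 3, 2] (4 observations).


Formula: Mean = sum / count
Sum = 3 + 3 + 3 + 2 = 11
Mean = 11 / 4 = 2.8

2.8


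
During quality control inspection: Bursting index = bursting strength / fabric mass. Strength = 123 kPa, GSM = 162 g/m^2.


Formula: Bursting Index = Bursting Strength / Fabric GSM
BI = 123 kPa / 162 g/m^2
BI = 0.759 kPa/(g/m^2)

0.759 kPa/(g/m^2)


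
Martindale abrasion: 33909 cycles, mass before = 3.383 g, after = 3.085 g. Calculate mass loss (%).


Formula: Mass loss% = ((m_before - m_after) / m_before) * 100
Step 1: Mass loss = 3.383 - 3.085 = 0.298 g
Step 2: Ratio = 0.298 / 3.383 = 0.0880875
Step 3: Mass loss% = 0.0880875 * 100 = 8.80875% ≈ 8.81%

8.81%


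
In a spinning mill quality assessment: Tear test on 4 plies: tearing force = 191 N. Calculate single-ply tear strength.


Formula: Per-ply strength = Total force / Number of plies
Per-ply = 191 N / 4
Per-ply = 47.75 N

47.75 N


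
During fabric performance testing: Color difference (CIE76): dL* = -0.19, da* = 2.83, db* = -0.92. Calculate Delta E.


Formula: Delta E = sqrt(dL*^2 + da*^2 + db*^2)
Step 1: dL*^2 = (-0.19)^2 = 0.0361
Step 2: da*^2 = 2.83^2 = 8.0089
Step 3: db*^2 = (-0.92)^2 = 0.8464
Step 4: Sum = 0.0361 + 8.0089 + 0.8464 = 8.8914
Step 5: Delta E = sqrt(8.8914) = 2.98

2.98 Delta E


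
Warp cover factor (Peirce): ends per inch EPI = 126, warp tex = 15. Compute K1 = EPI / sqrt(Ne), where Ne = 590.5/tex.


Formula: K1 = EPI / sqrt(Ne), with Ne = 590.5 / tex_warp
Step 1: Ne = 590.5 / 15 = 39.367
Step 2: sqrt(Ne) = sqrt(39.367) = 6.2743
Step 3: K1 = 126 / 6.2743 = 20.1

20.1


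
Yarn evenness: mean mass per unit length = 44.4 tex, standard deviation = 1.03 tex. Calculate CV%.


Formula: CV% = (standard deviation / mean) * 100
Step 1: Ratio = 1.03 / 44.4 = 0.023198
Step 2: CV% = 0.023198 * 100 = 2.3198% ≈ 2.3%

2.3%


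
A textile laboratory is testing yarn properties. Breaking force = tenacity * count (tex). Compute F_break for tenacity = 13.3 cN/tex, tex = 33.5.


Formula: Breaking force = Tenacity * Linear density
F = 13.3 cN/tex * 33.5 tex
F = 445.55 cN

445.55 cN


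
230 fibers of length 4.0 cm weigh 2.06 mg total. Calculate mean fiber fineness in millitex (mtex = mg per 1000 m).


Formula: fineness (mtex) = mass (mg) / total length (km) = (mass_mg / total_length_m) * 1000
Step 1: Convert fiber length: 4.0 cm = 0.04 m
Step 2: Total fiber length = 230 * 0.04 = 9.2 m
Step 3: Linear density = 2.06 mg / 9.2 m = 0.2239 mg/m
Step 4: fineness = 0.2239 * 1000 = 223.9 mtex

223.9 mtex


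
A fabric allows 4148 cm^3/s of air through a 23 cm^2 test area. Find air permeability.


Formula: Air Permeability = Airflow / Test Area
AP = 4148 cm^3/s / 23 cm^2
AP = 180.3 cm^3/s/cm^2

180.3 cm^3/s/cm^2


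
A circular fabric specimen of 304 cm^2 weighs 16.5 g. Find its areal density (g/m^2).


Formula: GSM = mass_g / area_m2
Step 1: Convert area: 304 cm^2 = 304 / 10000 = 0.0304 m^2
Step 2: GSM = 16.5 g / 0.0304 m^2 = 542.8 g/m^2

542.8 g/m^2


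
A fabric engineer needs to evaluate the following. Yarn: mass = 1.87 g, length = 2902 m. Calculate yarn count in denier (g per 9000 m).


Formula: den = (mass_g / length_m) * 9000
Substituting: den = (1.87 / 2902) * 9000
Intermediate: 1.87 / 2902 = 0.00064438 g/m
den = 0.00064438 * 9000 = 5.8 denier

5.8 denier
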